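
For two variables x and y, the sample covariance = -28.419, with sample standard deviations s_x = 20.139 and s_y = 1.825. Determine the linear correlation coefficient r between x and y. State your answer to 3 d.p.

-0.773

r = Cov(x,y) / (s_x · s_y) = -28.419 / (20.139 × 1.825)
  = -28.419 / 36.7537 ≈ -0.773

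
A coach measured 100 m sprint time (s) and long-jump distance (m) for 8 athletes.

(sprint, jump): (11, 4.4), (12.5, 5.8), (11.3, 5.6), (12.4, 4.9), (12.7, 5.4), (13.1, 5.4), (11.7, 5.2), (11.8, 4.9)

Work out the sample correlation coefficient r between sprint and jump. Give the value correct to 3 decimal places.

0.489

n = 8, Σx = 96.5, Σy = 41.6, Σx² = 1167.73, Σy² = 217.74, Σxy = 502.92
nΣxy − ΣxΣy = 4023.36 − 4014.4 = 8.96
nΣx² − (Σx)² = 9341.84 − 9312.25 = 29.59; nΣy² − (Σy)² = 1741.92 − 1730.56 = 11.36
r = 8.96 / √(29.59 × 11.36) = 8.96 / 18.3342 ≈ 0.489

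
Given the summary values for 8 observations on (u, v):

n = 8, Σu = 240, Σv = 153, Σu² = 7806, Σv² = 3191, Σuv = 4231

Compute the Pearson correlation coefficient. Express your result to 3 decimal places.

r = (nΣuv − ΣuΣv) / √[(nΣu² − (Σu)²)(nΣv² − (Σv)²)]
Numerator: 8×4231 − 240×153 = -2872
Denominator: √[(62448 − 57600)(25528 − 23409)] = √[4848 × 2119] = 3205.1384
r = -2872 / 3205.1384 ≈ -0.896

-0.896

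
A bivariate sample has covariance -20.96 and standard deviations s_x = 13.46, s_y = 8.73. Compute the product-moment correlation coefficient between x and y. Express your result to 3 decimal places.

-0.178

r = Cov(x,y) / (s_x · s_y) = -20.96 / (13.46 × 8.73)
  = -20.96 / 117.5058 ≈ -0.178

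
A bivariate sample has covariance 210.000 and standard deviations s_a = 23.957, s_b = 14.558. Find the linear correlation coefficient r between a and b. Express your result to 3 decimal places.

r = Cov(a,b) / (s_a · s_b) = 210.000 / (23.957 × 14.558)
  = 210.000 / 348.7660 ≈ 0.602

0.602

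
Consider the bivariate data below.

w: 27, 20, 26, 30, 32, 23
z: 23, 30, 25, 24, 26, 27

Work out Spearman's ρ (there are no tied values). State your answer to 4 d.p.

Rank w: 4, 1, 3, 5, 6, 2
Rank z: 1, 6, 3, 2, 4, 5
d = rank(w) − rank(z): 3, -5, 0, 3, 2, -3; Σd² = 56
ρ = 1 − 6Σd² / [n(n²−1)] = 1 − 6×56 / (6×35) = 1 − 336/210 ≈ -0.6000

-0.6000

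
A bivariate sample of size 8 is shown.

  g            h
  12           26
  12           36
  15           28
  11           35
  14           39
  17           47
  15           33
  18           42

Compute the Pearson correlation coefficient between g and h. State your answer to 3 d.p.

0.572

n = 8, Σg = 114, Σh = 286, Σg² = 1668, Σh² = 10564, Σgh = 4145
nΣgh − ΣgΣh = 33160 − 32604 = 556
nΣg² − (Σg)² = 13344 − 12996 = 348; nΣh² − (Σh)² = 84512 − 81796 = 2716
r = 556 / √(348 × 2716) = 556 / 972.1975 ≈ 0.572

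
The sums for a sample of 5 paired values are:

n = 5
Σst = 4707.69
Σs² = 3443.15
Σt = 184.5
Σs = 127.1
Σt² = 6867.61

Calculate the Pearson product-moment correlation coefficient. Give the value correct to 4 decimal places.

r = (nΣst − ΣsΣt) / √[(nΣs² − (Σs)²)(nΣt² − (Σt)²)]
Numerator: 5×4707.69 − 127.1×184.5 = 88.5
Denominator: √[(17215.75 − 16154.41)(34338.05 − 34040.25)] = √[1061.34 × 297.8] = 562.1984
r = 88.5 / 562.1984 ≈ 0.1574

0.1574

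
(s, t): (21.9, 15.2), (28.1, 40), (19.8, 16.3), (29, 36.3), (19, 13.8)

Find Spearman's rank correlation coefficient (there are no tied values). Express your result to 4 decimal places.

0.8000

Rank s: 3, 4, 2, 5, 1
Rank t: 2, 5, 3, 4, 1
d = rank(s) − rank(t): 1, -1, -1, 1, 0; Σd² = 4
ρ = 1 − 6Σd² / [n(n²−1)] = 1 − 6×4 / (5×24) = 1 − 24/120 ≈ 0.8000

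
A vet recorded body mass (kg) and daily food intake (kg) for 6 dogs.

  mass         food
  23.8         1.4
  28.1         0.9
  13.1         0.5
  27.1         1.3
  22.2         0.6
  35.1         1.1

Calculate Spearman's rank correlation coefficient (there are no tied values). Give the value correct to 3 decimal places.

Rank mass: 3, 5, 1, 4, 2, 6
Rank food: 6, 3, 1, 5, 2, 4
d = rank(mass) − rank(food): -3, 2, 0, -1, 0, 2; Σd² = 18
ρ = 1 − 6Σd² / [n(n²−1)] = 1 − 6×18 / (6×35) = 1 − 108/210 ≈ 0.486

0.486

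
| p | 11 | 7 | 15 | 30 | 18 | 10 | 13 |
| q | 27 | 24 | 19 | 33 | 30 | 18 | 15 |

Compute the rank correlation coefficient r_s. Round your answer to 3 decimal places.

0.536

Rank p: 3, 1, 5, 7, 6, 2, 4
Rank q: 5, 4, 3, 7, 6, 2, 1
d = rank(p) − rank(q): -2, -3, 2, 0, 0, 0, 3; Σd² = 26
ρ = 1 − 6Σd² / [n(n²−1)] = 1 − 6×26 / (7×48) = 1 − 156/336 ≈ 0.536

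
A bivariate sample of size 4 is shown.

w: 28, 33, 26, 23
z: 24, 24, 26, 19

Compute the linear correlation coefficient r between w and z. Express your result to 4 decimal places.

n = 4, Σw = 110, Σz = 93, Σw² = 3078, Σz² = 2189, Σwz = 2577
nΣwz − ΣwΣz = 10308 − 10230 = 78
nΣw² − (Σw)² = 12312 − 12100 = 212; nΣz² − (Σz)² = 8756 − 8649 = 107
r = 78 / √(212 × 107) = 78 / 150.6121 ≈ 0.5179

0.5179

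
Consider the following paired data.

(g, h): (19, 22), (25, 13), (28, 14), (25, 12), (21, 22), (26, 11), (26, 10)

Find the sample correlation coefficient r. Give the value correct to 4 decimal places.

-0.8678

n = 7, Σg = 170, Σh = 104, Σg² = 4188, Σh² = 1698, Σgh = 2443
nΣgh − ΣgΣh = 17101 − 17680 = -579
nΣg² − (Σg)² = 29316 − 28900 = 416; nΣh² − (Σh)² = 11886 − 10816 = 1070
r = -579 / √(416 × 1070) = -579 / 667.1731 ≈ -0.8678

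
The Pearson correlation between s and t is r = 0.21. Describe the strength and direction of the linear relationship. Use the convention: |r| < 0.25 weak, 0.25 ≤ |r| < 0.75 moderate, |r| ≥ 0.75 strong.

weak positive

r = 0.21 > 0 so the relationship is positive.
|r| = 0.21, which falls in the weak range.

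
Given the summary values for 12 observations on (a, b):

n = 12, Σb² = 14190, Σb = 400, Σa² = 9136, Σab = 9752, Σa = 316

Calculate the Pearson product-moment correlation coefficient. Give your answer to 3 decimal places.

r = (nΣab − ΣaΣb) / √[(nΣa² − (Σa)²)(nΣb² − (Σb)²)]
Numerator: 12×9752 − 316×400 = -9376
Denominator: √[(109632 − 99856)(170280 − 160000)] = √[9776 × 10280] = 10024.8332
r = -9376 / 10024.8332 ≈ -0.935

-0.935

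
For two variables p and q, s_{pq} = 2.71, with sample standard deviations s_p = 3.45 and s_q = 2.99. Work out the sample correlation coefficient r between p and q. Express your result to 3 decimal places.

0.263

r = Cov(p,q) / (s_p · s_q) = 2.71 / (3.45 × 2.99)
  = 2.71 / 10.3155 ≈ 0.263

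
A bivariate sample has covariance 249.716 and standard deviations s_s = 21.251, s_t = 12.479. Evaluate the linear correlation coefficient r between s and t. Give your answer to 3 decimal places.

r = Cov(s,t) / (s_s · s_t) = 249.716 / (21.251 × 12.479)
  = 249.716 / 265.1912 ≈ 0.942

0.942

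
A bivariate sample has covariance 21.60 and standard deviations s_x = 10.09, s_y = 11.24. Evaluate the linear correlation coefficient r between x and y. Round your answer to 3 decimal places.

r = Cov(x,y) / (s_x · s_y) = 21.60 / (10.09 × 11.24)
  = 21.60 / 113.4116 ≈ 0.190

0.190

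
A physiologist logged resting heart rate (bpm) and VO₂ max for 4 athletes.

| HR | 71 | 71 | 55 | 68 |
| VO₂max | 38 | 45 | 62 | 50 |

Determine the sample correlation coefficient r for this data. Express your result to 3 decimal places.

-0.932

n = 4, Σx = 265, Σy = 195, Σx² = 17731, Σy² = 9813, Σxy = 12703
nΣxy − ΣxΣy = 50812 − 51675 = -863
nΣx² − (Σx)² = 70924 − 70225 = 699; nΣy² − (Σy)² = 39252 − 38025 = 1227
r = -863 / √(699 × 1227) = -863 / 926.1064 ≈ -0.932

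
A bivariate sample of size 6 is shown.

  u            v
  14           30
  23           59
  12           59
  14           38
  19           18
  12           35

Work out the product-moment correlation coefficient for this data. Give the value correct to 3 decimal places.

0.096

n = 6, Σu = 94, Σv = 239, Σu² = 1570, Σv² = 10855, Σuv = 3779
nΣuv − ΣuΣv = 22674 − 22466 = 208
nΣu² − (Σu)² = 9420 − 8836 = 584; nΣv² − (Σv)² = 65130 − 57121 = 8009
r = 208 / √(584 × 8009) = 208 / 2162.6965 ≈ 0.096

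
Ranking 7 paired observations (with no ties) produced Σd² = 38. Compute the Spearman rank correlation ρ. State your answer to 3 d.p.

0.321

ρ = 1 − 6Σd² / [n(n²−1)] = 1 − 6×38 / (7×48)
  = 1 − 228/336 = 1 − 0.6786 ≈ 0.321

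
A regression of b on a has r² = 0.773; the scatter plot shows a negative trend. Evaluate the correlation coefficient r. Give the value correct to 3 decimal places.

-0.879

|r| = √0.773 = 0.879
The association is negative, so r = −0.879.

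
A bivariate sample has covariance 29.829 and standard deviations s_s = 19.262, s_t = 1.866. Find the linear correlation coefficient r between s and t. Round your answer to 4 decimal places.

0.8299

r = Cov(s,t) / (s_s · s_t) = 29.829 / (19.262 × 1.866)
  = 29.829 / 35.9429 ≈ 0.8299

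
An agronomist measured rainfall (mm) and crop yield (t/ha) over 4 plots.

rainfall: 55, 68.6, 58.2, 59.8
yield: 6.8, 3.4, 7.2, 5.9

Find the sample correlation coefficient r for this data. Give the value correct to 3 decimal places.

-0.948

n = 4, Σx = 241.6, Σy = 23.3, Σx² = 14694.24, Σy² = 144.45, Σxy = 1379.1
nΣxy − ΣxΣy = 5516.4 − 5629.28 = -112.88
nΣx² − (Σx)² = 58776.96 − 58370.56 = 406.4; nΣy² − (Σy)² = 577.8 − 542.89 = 34.91
r = -112.88 / √(406.4 × 34.91) = -112.88 / 119.1110 ≈ -0.948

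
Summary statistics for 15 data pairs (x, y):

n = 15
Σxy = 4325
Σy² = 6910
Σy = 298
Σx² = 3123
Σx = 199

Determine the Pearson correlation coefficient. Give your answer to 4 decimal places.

0.5374

r = (nΣxy − ΣxΣy) / √[(nΣx² − (Σx)²)(nΣy² − (Σy)²)]
Numerator: 15×4325 − 199×298 = 5573
Denominator: √[(46845 − 39601)(103650 − 88804)] = √[7244 × 14846] = 10370.3628
r = 5573 / 10370.3628 ≈ 0.5374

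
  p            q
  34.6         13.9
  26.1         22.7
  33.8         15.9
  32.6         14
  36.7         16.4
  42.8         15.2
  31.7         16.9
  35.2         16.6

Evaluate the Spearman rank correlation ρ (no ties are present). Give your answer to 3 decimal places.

Rank p: 5, 1, 4, 3, 7, 8, 2, 6
Rank q: 1, 8, 4, 2, 5, 3, 7, 6
d = rank(p) − rank(q): 4, -7, 0, 1, 2, 5, -5, 0; Σd² = 120
ρ = 1 − 6Σd² / [n(n²−1)] = 1 − 6×120 / (8×63) = 1 − 720/504 ≈ -0.429

-0.429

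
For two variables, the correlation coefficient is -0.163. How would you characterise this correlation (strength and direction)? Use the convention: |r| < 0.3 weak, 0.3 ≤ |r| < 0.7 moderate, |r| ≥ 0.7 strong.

weak negative

r = -0.163 < 0 so the relationship is negative.
|r| = 0.163, which falls in the weak range.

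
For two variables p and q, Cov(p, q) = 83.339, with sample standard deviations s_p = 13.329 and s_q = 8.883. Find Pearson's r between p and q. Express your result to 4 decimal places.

r = Cov(p,q) / (s_p · s_q) = 83.339 / (13.329 × 8.883)
  = 83.339 / 118.4015 ≈ 0.7039

0.7039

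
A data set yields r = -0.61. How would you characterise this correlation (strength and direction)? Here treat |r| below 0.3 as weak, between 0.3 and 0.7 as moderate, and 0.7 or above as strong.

moderate negative

r = -0.61 < 0 so the relationship is negative.
|r| = 0.61, which falls in the moderate range.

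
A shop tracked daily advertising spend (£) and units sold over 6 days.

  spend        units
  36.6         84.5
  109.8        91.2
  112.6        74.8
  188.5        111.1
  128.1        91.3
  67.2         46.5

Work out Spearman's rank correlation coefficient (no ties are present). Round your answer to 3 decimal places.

Rank spend: 1, 3, 4, 6, 5, 2
Rank units: 3, 4, 2, 6, 5, 1
d = rank(spend) − rank(units): -2, -1, 2, 0, 0, 1; Σd² = 10
ρ = 1 − 6Σd² / [n(n²−1)] = 1 − 6×10 / (6×35) = 1 − 60/210 ≈ 0.714

0.714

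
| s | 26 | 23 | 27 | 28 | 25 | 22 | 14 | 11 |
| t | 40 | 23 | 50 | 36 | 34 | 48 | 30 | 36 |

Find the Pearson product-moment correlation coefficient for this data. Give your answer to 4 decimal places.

n = 8, Σs = 176, Σt = 297, Σs² = 4144, Σt² = 11581, Σst = 6649
nΣst − ΣsΣt = 53192 − 52272 = 920
nΣs² − (Σs)² = 33152 − 30976 = 2176; nΣt² − (Σt)² = 92648 − 88209 = 4439
r = 920 / √(2176 × 4439) = 920 / 3107.9356 ≈ 0.2960

0.2960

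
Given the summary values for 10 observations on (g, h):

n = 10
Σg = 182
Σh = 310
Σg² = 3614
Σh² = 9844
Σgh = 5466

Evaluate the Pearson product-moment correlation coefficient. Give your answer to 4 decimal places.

-0.6625

r = (nΣgh − ΣgΣh) / √[(nΣg² − (Σg)²)(nΣh² − (Σh)²)]
Numerator: 10×5466 − 182×310 = -1760
Denominator: √[(36140 − 33124)(98440 − 96100)] = √[3016 × 2340] = 2656.5843
r = -1760 / 2656.5843 ≈ -0.6625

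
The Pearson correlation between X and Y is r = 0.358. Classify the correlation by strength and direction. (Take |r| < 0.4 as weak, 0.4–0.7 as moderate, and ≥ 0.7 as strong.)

r = 0.358 > 0 so the relationship is positive.
|r| = 0.358, which falls in the weak range.

weak positive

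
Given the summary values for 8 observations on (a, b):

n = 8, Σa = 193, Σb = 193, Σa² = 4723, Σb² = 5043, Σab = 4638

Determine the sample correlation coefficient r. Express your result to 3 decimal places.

r = (nΣab − ΣaΣb) / √[(nΣa² − (Σa)²)(nΣb² − (Σb)²)]
Numerator: 8×4638 − 193×193 = -145
Denominator: √[(37784 − 37249)(40344 − 37249)] = √[535 × 3095] = 1286.7886
r = -145 / 1286.7886 ≈ -0.113

-0.113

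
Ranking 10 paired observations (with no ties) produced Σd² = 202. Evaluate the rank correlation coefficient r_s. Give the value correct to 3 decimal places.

ρ = 1 − 6Σd² / [n(n²−1)] = 1 − 6×202 / (10×99)
  = 1 − 1212/990 = 1 − 1.2242 ≈ -0.224

-0.224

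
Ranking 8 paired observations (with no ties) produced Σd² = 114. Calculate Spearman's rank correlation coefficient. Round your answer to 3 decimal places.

-0.357

ρ = 1 − 6Σd² / [n(n²−1)] = 1 − 6×114 / (8×63)
  = 1 − 684/504 = 1 − 1.3571 ≈ -0.357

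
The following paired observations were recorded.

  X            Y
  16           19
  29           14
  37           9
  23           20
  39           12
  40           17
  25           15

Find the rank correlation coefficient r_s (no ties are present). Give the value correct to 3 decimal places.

-0.571

Rank X: 1, 4, 5, 2, 6, 7, 3
Rank Y: 6, 3, 1, 7, 2, 5, 4
d = rank(X) − rank(Y): -5, 1, 4, -5, 4, 2, -1; Σd² = 88
ρ = 1 − 6Σd² / [n(n²−1)] = 1 − 6×88 / (7×48) = 1 − 528/336 ≈ -0.571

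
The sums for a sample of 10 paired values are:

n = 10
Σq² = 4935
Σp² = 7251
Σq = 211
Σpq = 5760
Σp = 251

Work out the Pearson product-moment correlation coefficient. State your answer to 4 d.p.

r = (nΣpq − ΣpΣq) / √[(nΣp² − (Σp)²)(nΣq² − (Σq)²)]
Numerator: 10×5760 − 251×211 = 4639
Denominator: √[(72510 − 63001)(49350 − 44521)] = √[9509 × 4829] = 6776.3531
r = 4639 / 6776.3531 ≈ 0.6846

0.6846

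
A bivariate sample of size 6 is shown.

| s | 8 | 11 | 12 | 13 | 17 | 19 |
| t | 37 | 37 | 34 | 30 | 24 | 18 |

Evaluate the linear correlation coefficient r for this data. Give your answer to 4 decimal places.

-0.9636

n = 6, Σs = 80, Σt = 180, Σs² = 1148, Σt² = 5694, Σst = 2251
nΣst − ΣsΣt = 13506 − 14400 = -894
nΣs² − (Σs)² = 6888 − 6400 = 488; nΣt² − (Σt)² = 34164 − 32400 = 1764
r = -894 / √(488 × 1764) = -894 / 927.8103 ≈ -0.9636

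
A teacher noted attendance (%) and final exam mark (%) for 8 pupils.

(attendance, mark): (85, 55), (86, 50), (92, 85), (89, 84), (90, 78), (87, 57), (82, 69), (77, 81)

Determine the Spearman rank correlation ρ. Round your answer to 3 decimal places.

Rank attendance: 3, 4, 8, 6, 7, 5, 2, 1
Rank mark: 2, 1, 8, 7, 5, 3, 4, 6
d = rank(attendance) − rank(mark): 1, 3, 0, -1, 2, 2, -2, -5; Σd² = 48
ρ = 1 − 6Σd² / [n(n²−1)] = 1 − 6×48 / (8×63) = 1 − 288/504 ≈ 0.429

0.429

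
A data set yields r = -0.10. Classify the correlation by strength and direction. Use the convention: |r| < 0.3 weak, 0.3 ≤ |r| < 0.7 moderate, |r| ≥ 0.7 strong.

weak negative

r = -0.10 < 0 so the relationship is negative.
|r| = 0.10, which falls in the weak range.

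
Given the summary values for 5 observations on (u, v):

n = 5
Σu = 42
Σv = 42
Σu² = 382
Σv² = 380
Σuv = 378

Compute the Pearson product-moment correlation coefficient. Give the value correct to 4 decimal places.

r = (nΣuv − ΣuΣv) / √[(nΣu² − (Σu)²)(nΣv² − (Σv)²)]
Numerator: 5×378 − 42×42 = 126
Denominator: √[(1910 − 1764)(1900 − 1764)] = √[146 × 136] = 140.9113
r = 126 / 140.9113 ≈ 0.8942

0.8942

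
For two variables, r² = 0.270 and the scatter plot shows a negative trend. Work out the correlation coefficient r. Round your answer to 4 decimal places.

|r| = √0.270 = 0.5196
The association is negative, so r = −0.5196.

-0.5196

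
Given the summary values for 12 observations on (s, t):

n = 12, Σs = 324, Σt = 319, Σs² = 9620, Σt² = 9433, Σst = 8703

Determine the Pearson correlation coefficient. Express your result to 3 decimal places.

r = (nΣst − ΣsΣt) / √[(nΣs² − (Σs)²)(nΣt² − (Σt)²)]
Numerator: 12×8703 − 324×319 = 1080
Denominator: √[(115440 − 104976)(113196 − 101761)] = √[10464 × 11435] = 10938.7312
r = 1080 / 10938.7312 ≈ 0.099

0.099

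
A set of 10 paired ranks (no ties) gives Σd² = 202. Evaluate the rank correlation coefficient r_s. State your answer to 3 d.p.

ρ = 1 − 6Σd² / [n(n²−1)] = 1 − 6×202 / (10×99)
  = 1 − 1212/990 = 1 − 1.2242 ≈ -0.224

-0.224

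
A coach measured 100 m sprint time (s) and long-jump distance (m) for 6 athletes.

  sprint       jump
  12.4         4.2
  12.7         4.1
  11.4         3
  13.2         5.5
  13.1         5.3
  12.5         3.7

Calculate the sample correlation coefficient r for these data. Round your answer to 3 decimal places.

n = 6, Σx = 75.3, Σy = 25.8, Σx² = 947.11, Σy² = 115.48, Σxy = 326.63
nΣxy − ΣxΣy = 1959.78 − 1942.74 = 17.04
nΣx² − (Σx)² = 5682.66 − 5670.09 = 12.57; nΣy² − (Σy)² = 692.88 − 665.64 = 27.24
r = 17.04 / √(12.57 × 27.24) = 17.04 / 18.5042 ≈ 0.921

0.921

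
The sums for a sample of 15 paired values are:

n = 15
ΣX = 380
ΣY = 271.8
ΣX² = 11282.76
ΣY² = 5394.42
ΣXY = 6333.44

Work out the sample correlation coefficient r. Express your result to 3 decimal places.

r = (nΣXY − ΣXΣY) / √[(nΣX² − (ΣX)²)(nΣY² − (ΣY)²)]
Numerator: 15×6333.44 − 380×271.8 = -8282.4
Denominator: √[(169241.4 − 144400)(80916.3 − 73875.24)] = √[24841.4 × 7041.06] = 13225.3464
r = -8282.4 / 13225.3464 ≈ -0.626

-0.626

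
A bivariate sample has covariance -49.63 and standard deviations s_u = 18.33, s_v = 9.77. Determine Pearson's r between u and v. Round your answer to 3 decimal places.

r = Cov(u,v) / (s_u · s_v) = -49.63 / (18.33 × 9.77)
  = -49.63 / 179.0841 ≈ -0.277

-0.277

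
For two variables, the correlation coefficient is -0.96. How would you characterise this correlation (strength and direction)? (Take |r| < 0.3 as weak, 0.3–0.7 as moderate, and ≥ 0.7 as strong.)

r = -0.96 < 0 so the relationship is negative.
|r| = 0.96, which falls in the strong range.

strong negative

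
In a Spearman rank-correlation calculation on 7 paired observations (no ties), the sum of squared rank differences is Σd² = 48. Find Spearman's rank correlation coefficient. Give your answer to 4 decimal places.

0.1429

ρ = 1 − 6Σd² / [n(n²−1)] = 1 − 6×48 / (7×48)
  = 1 − 288/336 = 1 − 0.85714 ≈ 0.1429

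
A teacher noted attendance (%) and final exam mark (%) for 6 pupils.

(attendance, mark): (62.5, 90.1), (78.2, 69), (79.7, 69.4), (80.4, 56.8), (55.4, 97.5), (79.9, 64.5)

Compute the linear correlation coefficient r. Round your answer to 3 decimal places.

-0.968

n = 6, Σx = 436.1, Σy = 447.3, Σx² = 32290.91, Σy² = 34588.11, Σxy = 31680
nΣxy − ΣxΣy = 190080 − 195067.53 = -4987.53
nΣx² − (Σx)² = 193745.46 − 190183.21 = 3562.25; nΣy² − (Σy)² = 207528.66 − 200077.29 = 7451.37
r = -4987.53 / √(3562.25 × 7451.37) = -4987.53 / 5152.0523 ≈ -0.968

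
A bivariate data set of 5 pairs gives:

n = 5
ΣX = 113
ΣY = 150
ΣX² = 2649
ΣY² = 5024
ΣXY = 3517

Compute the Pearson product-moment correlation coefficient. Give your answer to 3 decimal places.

0.569

r = (nΣXY − ΣXΣY) / √[(nΣX² − (ΣX)²)(nΣY² − (ΣY)²)]
Numerator: 5×3517 − 113×150 = 635
Denominator: √[(13245 − 12769)(25120 − 22500)] = √[476 × 2620] = 1116.7453
r = 635 / 1116.7453 ≈ 0.569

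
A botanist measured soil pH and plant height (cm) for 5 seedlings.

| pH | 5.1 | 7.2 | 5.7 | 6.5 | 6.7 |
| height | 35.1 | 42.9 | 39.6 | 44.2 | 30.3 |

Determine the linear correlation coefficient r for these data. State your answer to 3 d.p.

n = 5, Σx = 31.2, Σy = 192.1, Σx² = 197.48, Σy² = 7512.31, Σxy = 1203.92
nΣxy − ΣxΣy = 6019.6 − 5993.52 = 26.08
nΣx² − (Σx)² = 987.4 − 973.44 = 13.96; nΣy² − (Σy)² = 37561.55 − 36902.41 = 659.14
r = 26.08 / √(13.96 × 659.14) = 26.08 / 95.9249 ≈ 0.272

0.272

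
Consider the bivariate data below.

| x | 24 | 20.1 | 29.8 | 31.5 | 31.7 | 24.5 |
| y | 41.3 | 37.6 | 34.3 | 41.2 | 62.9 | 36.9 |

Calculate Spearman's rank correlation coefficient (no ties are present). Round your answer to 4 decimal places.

Rank x: 2, 1, 4, 5, 6, 3
Rank y: 5, 3, 1, 4, 6, 2
d = rank(x) − rank(y): -3, -2, 3, 1, 0, 1; Σd² = 24
ρ = 1 − 6Σd² / [n(n²−1)] = 1 − 6×24 / (6×35) = 1 − 144/210 ≈ 0.3143

0.3143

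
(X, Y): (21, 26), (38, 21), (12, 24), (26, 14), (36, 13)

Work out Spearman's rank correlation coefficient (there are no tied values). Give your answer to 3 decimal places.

Rank X: 2, 5, 1, 3, 4
Rank Y: 5, 3, 4, 2, 1
d = rank(X) − rank(Y): -3, 2, -3, 1, 3; Σd² = 32
ρ = 1 − 6Σd² / [n(n²−1)] = 1 − 6×32 / (5×24) = 1 − 192/120 ≈ -0.600

-0.600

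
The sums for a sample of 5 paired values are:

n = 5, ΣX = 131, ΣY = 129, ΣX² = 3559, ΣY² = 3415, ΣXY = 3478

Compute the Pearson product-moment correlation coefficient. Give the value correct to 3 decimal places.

r = (nΣXY − ΣXΣY) / √[(nΣX² − (ΣX)²)(nΣY² − (ΣY)²)]
Numerator: 5×3478 − 131×129 = 491
Denominator: √[(17795 − 17161)(17075 − 16641)] = √[634 × 434] = 524.5531
r = 491 / 524.5531 ≈ 0.936

0.936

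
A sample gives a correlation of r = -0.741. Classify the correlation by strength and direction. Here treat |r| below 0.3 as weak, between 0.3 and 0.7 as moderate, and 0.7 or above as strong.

strong negative

r = -0.741 < 0 so the relationship is negative.
|r| = 0.741, which falls in the strong range.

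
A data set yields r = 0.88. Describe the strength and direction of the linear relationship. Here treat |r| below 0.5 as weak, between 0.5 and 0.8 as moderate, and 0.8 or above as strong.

r = 0.88 > 0 so the relationship is positive.
|r| = 0.88, which falls in the strong range.

strong positive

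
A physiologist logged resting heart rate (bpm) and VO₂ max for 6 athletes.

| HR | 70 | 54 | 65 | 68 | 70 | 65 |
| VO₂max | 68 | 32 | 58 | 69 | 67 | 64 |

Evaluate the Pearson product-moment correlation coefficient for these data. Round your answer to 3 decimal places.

0.971

n = 6, Σx = 392, Σy = 358, Σx² = 25790, Σy² = 22358, Σxy = 23800
nΣxy − ΣxΣy = 142800 − 140336 = 2464
nΣx² − (Σx)² = 154740 − 153664 = 1076; nΣy² − (Σy)² = 134148 − 128164 = 5984
r = 2464 / √(1076 × 5984) = 2464 / 2537.4759 ≈ 0.971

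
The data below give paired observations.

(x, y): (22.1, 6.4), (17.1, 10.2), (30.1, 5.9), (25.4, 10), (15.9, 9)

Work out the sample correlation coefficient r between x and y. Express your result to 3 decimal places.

-0.577

n = 5, Σx = 110.6, Σy = 41.5, Σx² = 2584.8, Σy² = 360.81, Σxy = 890.55
nΣxy − ΣxΣy = 4452.75 − 4589.9 = -137.15
nΣx² − (Σx)² = 12924 − 12232.36 = 691.64; nΣy² − (Σy)² = 1804.05 − 1722.25 = 81.8
r = -137.15 / √(691.64 × 81.8) = -137.15 / 237.8574 ≈ -0.577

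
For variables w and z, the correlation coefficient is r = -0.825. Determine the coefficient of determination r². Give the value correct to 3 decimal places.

0.681

r² = (-0.825)² = 0.681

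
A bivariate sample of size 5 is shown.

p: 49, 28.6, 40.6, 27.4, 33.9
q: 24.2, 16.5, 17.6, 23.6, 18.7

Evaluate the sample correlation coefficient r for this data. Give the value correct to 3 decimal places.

0.324

n = 5, Σp = 179.5, Σq = 100.6, Σp² = 6767.29, Σq² = 2074.3, Σpq = 3652.83
nΣpq − ΣpΣq = 18264.15 − 18057.7 = 206.45
nΣp² − (Σp)² = 33836.45 − 32220.25 = 1616.2; nΣq² − (Σq)² = 10371.5 − 10120.36 = 251.14
r = 206.45 / √(1616.2 × 251.14) = 206.45 / 637.0969 ≈ 0.324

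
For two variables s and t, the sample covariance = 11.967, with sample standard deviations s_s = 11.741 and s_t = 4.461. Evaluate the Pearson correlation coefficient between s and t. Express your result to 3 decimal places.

r = Cov(s,t) / (s_s · s_t) = 11.967 / (11.741 × 4.461)
  = 11.967 / 52.3766 ≈ 0.228

0.228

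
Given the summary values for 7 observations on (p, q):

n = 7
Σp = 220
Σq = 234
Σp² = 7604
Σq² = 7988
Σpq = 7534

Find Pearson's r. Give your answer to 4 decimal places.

0.5316

r = (nΣpq − ΣpΣq) / √[(nΣp² − (Σp)²)(nΣq² − (Σq)²)]
Numerator: 7×7534 − 220×234 = 1258
Denominator: √[(53228 − 48400)(55916 − 54756)] = √[4828 × 1160] = 2366.5333
r = 1258 / 2366.5333 ≈ 0.5316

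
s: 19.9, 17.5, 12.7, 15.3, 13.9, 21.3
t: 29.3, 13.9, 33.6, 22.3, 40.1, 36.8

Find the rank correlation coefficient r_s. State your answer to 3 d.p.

-0.143

Rank s: 5, 4, 1, 3, 2, 6
Rank t: 3, 1, 4, 2, 6, 5
d = rank(s) − rank(t): 2, 3, -3, 1, -4, 1; Σd² = 40
ρ = 1 − 6Σd² / [n(n²−1)] = 1 − 6×40 / (6×35) = 1 − 240/210 ≈ -0.143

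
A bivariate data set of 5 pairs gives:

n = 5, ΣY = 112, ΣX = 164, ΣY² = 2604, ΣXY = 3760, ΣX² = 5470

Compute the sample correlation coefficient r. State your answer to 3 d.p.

r = (nΣXY − ΣXΣY) / √[(nΣX² − (ΣX)²)(nΣY² − (ΣY)²)]
Numerator: 5×3760 − 164×112 = 432
Denominator: √[(27350 − 26896)(13020 − 12544)] = √[454 × 476] = 464.8699
r = 432 / 464.8699 ≈ 0.929

0.929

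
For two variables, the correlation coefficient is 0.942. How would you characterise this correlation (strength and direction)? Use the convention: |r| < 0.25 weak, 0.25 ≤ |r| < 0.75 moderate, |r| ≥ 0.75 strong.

strong positive

r = 0.942 > 0 so the relationship is positive.
|r| = 0.942, which falls in the strong range.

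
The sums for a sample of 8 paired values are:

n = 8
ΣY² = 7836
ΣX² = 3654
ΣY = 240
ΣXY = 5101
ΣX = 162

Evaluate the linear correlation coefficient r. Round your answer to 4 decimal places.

r = (nΣXY − ΣXΣY) / √[(nΣX² − (ΣX)²)(nΣY² − (ΣY)²)]
Numerator: 8×5101 − 162×240 = 1928
Denominator: √[(29232 − 26244)(62688 − 57600)] = √[2988 × 5088] = 3899.0953
r = 1928 / 3899.0953 ≈ 0.4945

0.4945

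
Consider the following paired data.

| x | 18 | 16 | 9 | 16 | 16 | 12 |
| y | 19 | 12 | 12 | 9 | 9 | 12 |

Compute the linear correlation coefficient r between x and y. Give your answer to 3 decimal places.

0.255

n = 6, Σx = 87, Σy = 73, Σx² = 1317, Σy² = 955, Σxy = 1074
nΣxy − ΣxΣy = 6444 − 6351 = 93
nΣx² − (Σx)² = 7902 − 7569 = 333; nΣy² − (Σy)² = 5730 − 5329 = 401
r = 93 / √(333 × 401) = 93 / 365.4217 ≈ 0.255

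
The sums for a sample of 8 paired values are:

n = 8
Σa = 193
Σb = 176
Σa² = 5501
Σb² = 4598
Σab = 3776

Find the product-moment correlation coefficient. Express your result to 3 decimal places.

r = (nΣab − ΣaΣb) / √[(nΣa² − (Σa)²)(nΣb² − (Σb)²)]
Numerator: 8×3776 − 193×176 = -3760
Denominator: √[(44008 − 37249)(36784 − 30976)] = √[6759 × 5808] = 6265.4826
r = -3760 / 6265.4826 ≈ -0.600

-0.600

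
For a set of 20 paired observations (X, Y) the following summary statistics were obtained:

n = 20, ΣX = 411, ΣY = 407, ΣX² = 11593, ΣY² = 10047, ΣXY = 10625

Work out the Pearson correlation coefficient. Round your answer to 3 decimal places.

0.960

r = (nΣXY − ΣXΣY) / √[(nΣX² − (ΣX)²)(nΣY² − (ΣY)²)]
Numerator: 20×10625 − 411×407 = 45223
Denominator: √[(231860 − 168921)(200940 − 165649)] = √[62939 × 35291] = 47129.3990
r = 45223 / 47129.3990 ≈ 0.960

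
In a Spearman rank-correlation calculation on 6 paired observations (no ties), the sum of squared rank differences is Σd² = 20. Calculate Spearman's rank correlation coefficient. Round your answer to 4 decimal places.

0.4286

ρ = 1 − 6Σd² / [n(n²−1)] = 1 − 6×20 / (6×35)
  = 1 − 120/210 = 1 − 0.57143 ≈ 0.4286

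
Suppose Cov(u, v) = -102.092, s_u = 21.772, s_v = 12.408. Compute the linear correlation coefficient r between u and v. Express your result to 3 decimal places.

r = Cov(u,v) / (s_u · s_v) = -102.092 / (21.772 × 12.408)
  = -102.092 / 270.1470 ≈ -0.378

-0.378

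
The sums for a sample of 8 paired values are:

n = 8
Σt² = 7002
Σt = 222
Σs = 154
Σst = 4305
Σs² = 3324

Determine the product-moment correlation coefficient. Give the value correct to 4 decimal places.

0.0573

r = (nΣst − ΣsΣt) / √[(nΣs² − (Σs)²)(nΣt² − (Σt)²)]
Numerator: 8×4305 − 154×222 = 252
Denominator: √[(26592 − 23716)(56016 − 49284)] = √[2876 × 6732] = 4400.1400
r = 252 / 4400.1400 ≈ 0.0573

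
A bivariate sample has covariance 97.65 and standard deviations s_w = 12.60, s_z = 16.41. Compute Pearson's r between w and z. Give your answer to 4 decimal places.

r = Cov(w,z) / (s_w · s_z) = 97.65 / (12.60 × 16.41)
  = 97.65 / 206.7660 ≈ 0.4723

0.4723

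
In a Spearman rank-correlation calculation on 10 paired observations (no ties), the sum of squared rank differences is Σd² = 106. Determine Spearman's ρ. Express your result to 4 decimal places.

ρ = 1 − 6Σd² / [n(n²−1)] = 1 − 6×106 / (10×99)
  = 1 − 636/990 = 1 − 0.64242 ≈ 0.3576

0.3576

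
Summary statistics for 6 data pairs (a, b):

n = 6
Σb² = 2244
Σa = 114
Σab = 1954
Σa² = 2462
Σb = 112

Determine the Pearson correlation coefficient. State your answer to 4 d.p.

r = (nΣab − ΣaΣb) / √[(nΣa² − (Σa)²)(nΣb² − (Σb)²)]
Numerator: 6×1954 − 114×112 = -1044
Denominator: √[(14772 − 12996)(13464 − 12544)] = √[1776 × 920] = 1278.2488
r = -1044 / 1278.2488 ≈ -0.8167

-0.8167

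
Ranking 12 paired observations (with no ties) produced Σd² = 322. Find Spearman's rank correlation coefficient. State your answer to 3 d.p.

ρ = 1 − 6Σd² / [n(n²−1)] = 1 − 6×322 / (12×143)
  = 1 − 1932/1716 = 1 − 1.1259 ≈ -0.126

-0.126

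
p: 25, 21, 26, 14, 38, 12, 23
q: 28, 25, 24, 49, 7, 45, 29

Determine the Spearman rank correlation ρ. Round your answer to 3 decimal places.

Rank p: 5, 3, 6, 2, 7, 1, 4
Rank q: 4, 3, 2, 7, 1, 6, 5
d = rank(p) − rank(q): 1, 0, 4, -5, 6, -5, -1; Σd² = 104
ρ = 1 − 6Σd² / [n(n²−1)] = 1 − 6×104 / (7×48) = 1 − 624/336 ≈ -0.857

-0.857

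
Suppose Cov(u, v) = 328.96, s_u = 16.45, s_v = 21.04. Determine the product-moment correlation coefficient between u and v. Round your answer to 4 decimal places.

0.9505

r = Cov(u,v) / (s_u · s_v) = 328.96 / (16.45 × 21.04)
  = 328.96 / 346.1080 ≈ 0.9505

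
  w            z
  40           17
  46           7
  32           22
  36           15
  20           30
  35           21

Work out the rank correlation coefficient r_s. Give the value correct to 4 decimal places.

Rank w: 5, 6, 2, 4, 1, 3
Rank z: 3, 1, 5, 2, 6, 4
d = rank(w) − rank(z): 2, 5, -3, 2, -5, -1; Σd² = 68
ρ = 1 − 6Σd² / [n(n²−1)] = 1 − 6×68 / (6×35) = 1 − 408/210 ≈ -0.9429

-0.9429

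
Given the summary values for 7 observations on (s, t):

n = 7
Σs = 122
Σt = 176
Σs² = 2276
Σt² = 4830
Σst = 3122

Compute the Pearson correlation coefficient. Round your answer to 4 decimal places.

r = (nΣst − ΣsΣt) / √[(nΣs² − (Σs)²)(nΣt² − (Σt)²)]
Numerator: 7×3122 − 122×176 = 382
Denominator: √[(15932 − 14884)(33810 − 30976)] = √[1048 × 2834] = 1723.3781
r = 382 / 1723.3781 ≈ 0.2217

0.2217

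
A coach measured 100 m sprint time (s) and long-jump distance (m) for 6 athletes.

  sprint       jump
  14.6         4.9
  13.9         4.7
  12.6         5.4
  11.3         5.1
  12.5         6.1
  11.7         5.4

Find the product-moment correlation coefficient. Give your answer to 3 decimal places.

n = 6, Σx = 76.6, Σy = 31.6, Σx² = 985.96, Σy² = 167.64, Σxy = 401.97
nΣxy − ΣxΣy = 2411.82 − 2420.56 = -8.74
nΣx² − (Σx)² = 5915.76 − 5867.56 = 48.2; nΣy² − (Σy)² = 1005.84 − 998.56 = 7.28
r = -8.74 / √(48.2 × 7.28) = -8.74 / 18.7322 ≈ -0.467

-0.467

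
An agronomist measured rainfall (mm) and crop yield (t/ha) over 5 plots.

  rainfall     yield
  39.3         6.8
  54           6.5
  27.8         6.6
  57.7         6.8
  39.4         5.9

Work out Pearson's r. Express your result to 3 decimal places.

n = 5, Σx = 218.2, Σy = 32.6, Σx² = 10114.98, Σy² = 213.1, Σxy = 1426.54
nΣxy − ΣxΣy = 7132.7 − 7113.32 = 19.38
nΣx² − (Σx)² = 50574.9 − 47611.24 = 2963.66; nΣy² − (Σy)² = 1065.5 − 1062.76 = 2.74
r = 19.38 / √(2963.66 × 2.74) = 19.38 / 90.1134 ≈ 0.215

0.215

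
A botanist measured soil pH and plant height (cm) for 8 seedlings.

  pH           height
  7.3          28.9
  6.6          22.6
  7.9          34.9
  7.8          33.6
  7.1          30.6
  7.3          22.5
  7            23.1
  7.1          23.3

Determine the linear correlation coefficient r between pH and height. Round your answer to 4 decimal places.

n = 8, Σx = 58.1, Σy = 219.5, Σx² = 423.21, Σy² = 6212.05, Σxy = 1606.56
nΣxy − ΣxΣy = 12852.48 − 12752.95 = 99.53
nΣx² − (Σx)² = 3385.68 − 3375.61 = 10.07; nΣy² − (Σy)² = 49696.4 − 48180.25 = 1516.15
r = 99.53 / √(10.07 × 1516.15) = 99.53 / 123.5623 ≈ 0.8055

0.8055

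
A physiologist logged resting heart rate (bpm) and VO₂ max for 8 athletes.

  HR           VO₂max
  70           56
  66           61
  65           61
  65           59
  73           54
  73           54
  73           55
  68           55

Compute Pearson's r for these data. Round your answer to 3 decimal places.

n = 8, Σx = 553, Σy = 455, Σx² = 38317, Σy² = 25941, Σxy = 31385
nΣxy − ΣxΣy = 251080 − 251615 = -535
nΣx² − (Σx)² = 306536 − 305809 = 727; nΣy² − (Σy)² = 207528 − 207025 = 503
r = -535 / √(727 × 503) = -535 / 604.7156 ≈ -0.885

-0.885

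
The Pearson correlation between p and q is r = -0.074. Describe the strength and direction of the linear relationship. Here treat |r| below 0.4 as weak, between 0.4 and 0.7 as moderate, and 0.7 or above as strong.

r = -0.074 < 0 so the relationship is negative.
|r| = 0.074, which falls in the weak range.

weak negative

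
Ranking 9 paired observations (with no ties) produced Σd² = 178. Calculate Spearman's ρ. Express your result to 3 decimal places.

ρ = 1 − 6Σd² / [n(n²−1)] = 1 − 6×178 / (9×80)
  = 1 − 1068/720 = 1 − 1.4833 ≈ -0.483

-0.483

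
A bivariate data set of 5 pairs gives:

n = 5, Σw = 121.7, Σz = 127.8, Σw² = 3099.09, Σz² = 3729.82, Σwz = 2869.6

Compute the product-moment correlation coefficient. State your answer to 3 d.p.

-0.957

r = (nΣwz − ΣwΣz) / √[(nΣw² − (Σw)²)(nΣz² − (Σz)²)]
Numerator: 5×2869.6 − 121.7×127.8 = -1205.26
Denominator: √[(15495.45 − 14810.89)(18649.1 − 16332.84)] = √[684.56 × 2316.26] = 1259.2136
r = -1205.26 / 1259.2136 ≈ -0.957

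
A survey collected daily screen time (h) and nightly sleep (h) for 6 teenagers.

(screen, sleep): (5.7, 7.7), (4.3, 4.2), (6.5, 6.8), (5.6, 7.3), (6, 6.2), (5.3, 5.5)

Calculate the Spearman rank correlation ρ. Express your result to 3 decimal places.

0.543

Rank screen: 4, 1, 6, 3, 5, 2
Rank sleep: 6, 1, 4, 5, 3, 2
d = rank(screen) − rank(sleep): -2, 0, 2, -2, 2, 0; Σd² = 16
ρ = 1 − 6Σd² / [n(n²−1)] = 1 − 6×16 / (6×35) = 1 − 96/210 ≈ 0.543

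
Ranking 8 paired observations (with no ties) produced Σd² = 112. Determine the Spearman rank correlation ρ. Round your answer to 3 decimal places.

-0.333

ρ = 1 − 6Σd² / [n(n²−1)] = 1 − 6×112 / (8×63)
  = 1 − 672/504 = 1 − 1.3333 ≈ -0.333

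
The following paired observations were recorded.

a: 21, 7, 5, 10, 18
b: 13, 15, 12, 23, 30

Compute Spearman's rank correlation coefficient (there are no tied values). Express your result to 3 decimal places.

0.400

Rank a: 5, 2, 1, 3, 4
Rank b: 2, 3, 1, 4, 5
d = rank(a) − rank(b): 3, -1, 0, -1, -1; Σd² = 12
ρ = 1 − 6Σd² / [n(n²−1)] = 1 − 6×12 / (5×24) = 1 − 72/120 ≈ 0.400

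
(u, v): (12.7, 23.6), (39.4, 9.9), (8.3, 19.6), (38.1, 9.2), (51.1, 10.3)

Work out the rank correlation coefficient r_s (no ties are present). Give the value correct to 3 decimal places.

-0.500

Rank u: 2, 4, 1, 3, 5
Rank v: 5, 2, 4, 1, 3
d = rank(u) − rank(v): -3, 2, -3, 2, 2; Σd² = 30
ρ = 1 − 6Σd² / [n(n²−1)] = 1 − 6×30 / (5×24) = 1 − 180/120 ≈ -0.500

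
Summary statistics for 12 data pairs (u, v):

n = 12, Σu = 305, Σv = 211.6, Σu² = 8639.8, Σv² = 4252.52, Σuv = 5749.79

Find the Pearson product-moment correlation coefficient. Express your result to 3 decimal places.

0.546

r = (nΣuv − ΣuΣv) / √[(nΣu² − (Σu)²)(nΣv² − (Σv)²)]
Numerator: 12×5749.79 − 305×211.6 = 4459.48
Denominator: √[(103677.6 − 93025)(51030.24 − 44774.56)] = √[10652.6 × 6255.68] = 8163.2871
r = 4459.48 / 8163.2871 ≈ 0.546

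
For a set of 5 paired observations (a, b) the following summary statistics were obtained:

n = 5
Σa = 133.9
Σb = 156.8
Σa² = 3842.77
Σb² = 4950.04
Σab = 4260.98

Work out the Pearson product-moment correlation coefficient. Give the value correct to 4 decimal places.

0.6741

r = (nΣab − ΣaΣb) / √[(nΣa² − (Σa)²)(nΣb² − (Σb)²)]
Numerator: 5×4260.98 − 133.9×156.8 = 309.38
Denominator: √[(19213.85 − 17929.21)(24750.2 − 24586.24)] = √[1284.64 × 163.96] = 458.9440
r = 309.38 / 458.9440 ≈ 0.6741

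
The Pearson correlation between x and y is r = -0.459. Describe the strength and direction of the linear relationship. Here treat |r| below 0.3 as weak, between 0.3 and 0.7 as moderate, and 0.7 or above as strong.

moderate negative

r = -0.459 < 0 so the relationship is negative.
|r| = 0.459, which falls in the moderate range.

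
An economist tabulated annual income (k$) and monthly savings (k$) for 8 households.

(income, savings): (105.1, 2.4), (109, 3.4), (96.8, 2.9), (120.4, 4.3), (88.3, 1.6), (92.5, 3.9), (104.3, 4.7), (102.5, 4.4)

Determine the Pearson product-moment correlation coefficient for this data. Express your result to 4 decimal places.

n = 8, Σx = 818.9, Σy = 27.6, Σx² = 84531.29, Σy² = 103.44, Σxy = 2864.52
nΣxy − ΣxΣy = 22916.16 − 22601.64 = 314.52
nΣx² − (Σx)² = 676250.32 − 670597.21 = 5653.11; nΣy² − (Σy)² = 827.52 − 761.76 = 65.76
r = 314.52 / √(5653.11 × 65.76) = 314.52 / 609.7118 ≈ 0.5159

0.5159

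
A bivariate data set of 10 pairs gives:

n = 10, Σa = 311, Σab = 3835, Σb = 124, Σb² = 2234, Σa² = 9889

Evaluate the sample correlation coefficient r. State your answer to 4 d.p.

r = (nΣab − ΣaΣb) / √[(nΣa² − (Σa)²)(nΣb² − (Σb)²)]
Numerator: 10×3835 − 311×124 = -214
Denominator: √[(98890 − 96721)(22340 − 15376)] = √[2169 × 6964] = 3886.5043
r = -214 / 3886.5043 ≈ -0.0551

-0.0551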